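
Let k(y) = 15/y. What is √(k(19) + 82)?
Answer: 11*√247/19 ≈ 9.0989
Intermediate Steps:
√(k(19) + 82) = √(15/19 + 82) = √(1573/19) = 11*√247/19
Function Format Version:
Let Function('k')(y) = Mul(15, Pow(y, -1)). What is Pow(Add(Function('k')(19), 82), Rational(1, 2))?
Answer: Mul(Rational(11, 19), Pow(247, Rational(1, 2))) ≈ 9.0989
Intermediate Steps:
Pow(Add(Function('k')(19), 82), Rational(1, 2)) = Pow(Add(Mul(15, Pow(19, -1)), 82), Rational(1, 2)) = Pow(Add(Mul(15, Rational(1, 19)), 82), Rational(1, 2)) = Pow(Add(Rational(15, 19), 82), Rational(1, 2)) = Pow(Rational(1573, 19), Rational(1, 2)) = Mul(Rational(11, 19), Pow(247, Rational(1, 2)))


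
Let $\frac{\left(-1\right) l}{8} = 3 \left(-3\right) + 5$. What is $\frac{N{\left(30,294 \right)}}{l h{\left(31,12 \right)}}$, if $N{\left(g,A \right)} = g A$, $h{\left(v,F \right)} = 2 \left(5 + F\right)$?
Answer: $\frac{2205}{272} \approx 8.1066$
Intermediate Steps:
$h{\left(v,F \right)} = 10 + 2 F$
$N{\left(g,A \right)} = A g$
$l = 32$ ($l = - 8 \left(3 \left(-3\right) + 5\right) = - 8 \left(-9 + 5\right) = \left(-8\right) \left(-4\right) = 32$)
$\frac{N{\left(30,294 \right)}}{l h{\left(31,12 \right)}} = \frac{294 \cdot 30}{32 \left(10 + 2 \cdot 12\right)} = \frac{8820}{32 \left(10 + 24\right)} = \frac{8820}{32 \cdot 34} = \frac{8820}{1088} = 8820 \cdot \frac{1}{1088} = \frac{2205}{272}$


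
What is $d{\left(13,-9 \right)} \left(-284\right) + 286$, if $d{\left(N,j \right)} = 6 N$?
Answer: $-21866$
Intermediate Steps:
$d{\left(13,-9 \right)} \left(-284\right) + 286 = 6 \cdot 13 \left(-284\right) + 286 = 78 \left(-284\right) + 286 = -22152 + 286 = -21866$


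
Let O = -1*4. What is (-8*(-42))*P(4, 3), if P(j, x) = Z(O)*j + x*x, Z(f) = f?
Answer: -2352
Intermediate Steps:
O = -4
P(j, x) = x² - 4*j (P(j, x) = -4*j + x*x = -4*j + x² = x² - 4*j)
(-8*(-42))*P(4, 3) = (-8*(-42))*(3² - 4*4) = 336*(9 - 16) = 336*(-7) = -2352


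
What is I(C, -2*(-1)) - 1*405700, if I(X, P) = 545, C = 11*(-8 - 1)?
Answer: -405155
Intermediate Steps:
C = -99 (C = 11*(-9) = -99)
I(C, -2*(-1)) - 1*405700 = 545 - 1*405700 = 545 - 405700 = -405155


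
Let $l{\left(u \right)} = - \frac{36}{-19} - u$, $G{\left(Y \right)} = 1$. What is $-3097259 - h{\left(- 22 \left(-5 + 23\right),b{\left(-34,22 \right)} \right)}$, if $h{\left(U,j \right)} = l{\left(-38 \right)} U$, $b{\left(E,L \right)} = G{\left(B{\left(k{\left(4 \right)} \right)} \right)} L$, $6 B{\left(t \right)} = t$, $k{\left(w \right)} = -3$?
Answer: $- \frac{58547753}{19} \approx -3.0815 \cdot 10^{6}$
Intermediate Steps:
$B{\left(t \right)} = \frac{t}{6}$
$l{\left(u \right)} = \frac{36}{19} - u$ ($l{\left(u \right)} = \left(-36\right) \left(- \frac{1}{19}\right) - u = \frac{36}{19} - u$)
$b{\left(E,L \right)} = L$ ($b{\left(E,L \right)} = 1 L = L$)
$h{\left(U,j \right)} = \frac{758 U}{19}$ ($h{\left(U,j \right)} = \left(\frac{36}{19} - -38\right) U = \left(\frac{36}{19} + 38\right) U = \frac{758 U}{19}$)
$-3097259 - h{\left(- 22 \left(-5 + 23\right),b{\left(-34,22 \right)} \right)} = -3097259 - \frac{758 \left(- 22 \left(-5 + 23\right)\right)}{19} = -3097259 - \frac{758 \left(\left(-22\right) 18\right)}{19} = -3097259 - \frac{758}{19} \left(-396\right) = -3097259 - - \frac{300168}{19} = -3097259 + \frac{300168}{19} = - \frac{58547753}{19}$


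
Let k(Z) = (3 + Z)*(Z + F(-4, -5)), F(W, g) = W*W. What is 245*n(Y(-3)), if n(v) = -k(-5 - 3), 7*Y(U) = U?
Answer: 9800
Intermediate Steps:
Y(U) = U/7
F(W, g) = W²
k(Z) = (3 + Z)*(16 + Z) (k(Z) = (3 + Z)*(Z + (-4)²) = (3 + Z)*(Z + 16) = (3 + Z)*(16 + Z))
n(v) = 40 (n(v) = -(48 + (-5 - 3)² + 19*(-5 - 3)) = -(48 + (-8)² + 19*(-8)) = -(48 + 64 - 152) = -1*(-40) = 40)
245*n(Y(-3)) = 245*40 = 9800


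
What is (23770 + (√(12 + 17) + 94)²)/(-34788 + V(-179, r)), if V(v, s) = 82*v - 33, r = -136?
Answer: -32635/49499 - 188*√29/49499 ≈ -0.67976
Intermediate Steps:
V(v, s) = -33 + 82*v
(23770 + (√(12 + 17) + 94)²)/(-34788 + V(-179, r)) = (23770 + (√(12 + 17) + 94)²)/(-34788 + (-33 + 82*(-179))) = (23770 + (√29 + 94)²)/(-34788 + (-33 - 14678)) = (23770 + (94 + √29)²)/(-34788 - 14711) = (23770 + (94 + √29)²)/(-49499) = (23770 + (94 + √29)²)*(-1/49499) = -23770/49499 - (94 + √29)²/49499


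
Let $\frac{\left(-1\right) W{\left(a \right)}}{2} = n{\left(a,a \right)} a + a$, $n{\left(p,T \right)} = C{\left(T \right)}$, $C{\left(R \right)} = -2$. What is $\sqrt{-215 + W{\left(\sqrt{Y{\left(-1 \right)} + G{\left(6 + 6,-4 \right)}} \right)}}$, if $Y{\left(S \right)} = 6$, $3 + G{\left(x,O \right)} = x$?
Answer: $\sqrt{-215 + 2 \sqrt{15}} \approx 14.396 i$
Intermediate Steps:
$G{\left(x,O \right)} = -3 + x$
$n{\left(p,T \right)} = -2$
$W{\left(a \right)} = 2 a$ ($W{\left(a \right)} = - 2 \left(- 2 a + a\right) = - 2 \left(- a\right) = 2 a$)
$\sqrt{-215 + W{\left(\sqrt{Y{\left(-1 \right)} + G{\left(6 + 6,-4 \right)}} \right)}} = \sqrt{-215 + 2 \sqrt{6 + \left(-3 + \left(6 + 6\right)\right)}} = \sqrt{-215 + 2 \sqrt{6 + \left(-3 + 12\right)}} = \sqrt{-215 + 2 \sqrt{6 + 9}} = \sqrt{-215 + 2 \sqrt{15}}$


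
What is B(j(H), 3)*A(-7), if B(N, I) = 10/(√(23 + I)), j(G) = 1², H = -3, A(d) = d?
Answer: -35*√26/13 ≈ -13.728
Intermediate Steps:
j(G) = 1
B(N, I) = 10/√(23 + I)
B(j(H), 3)*A(-7) = (10/√(23 + 3))*(-7) = (10/√26)*(-7) = (10*(√26/26))*(-7) = (5*√26/13)*(-7) = -35*√26/13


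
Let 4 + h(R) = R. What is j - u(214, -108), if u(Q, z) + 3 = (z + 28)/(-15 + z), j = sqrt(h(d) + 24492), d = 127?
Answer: 289/123 + 3*sqrt(2735) ≈ 159.24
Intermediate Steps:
h(R) = -4 + R
j = 3*sqrt(2735) (j = sqrt((-4 + 127) + 24492) = sqrt(123 + 24492) = sqrt(24615) = 3*sqrt(2735) ≈ 156.89)
u(Q, z) = -3 + (28 + z)/(-15 + z) (u(Q, z) = -3 + (z + 28)/(-15 + z) = -3 + (28 + z)/(-15 + z))
j - u(214, -108) = 3*sqrt(2735) - (73 - 2*(-108))/(-15 - 108) = 3*sqrt(2735) - (73 + 216)/(-123) = 3*sqrt(2735) - (-1)*289/123 = 3*sqrt(2735) - 1*(-289/123) = 3*sqrt(2735) + 289/123 = 289/123 + 3*sqrt(2735)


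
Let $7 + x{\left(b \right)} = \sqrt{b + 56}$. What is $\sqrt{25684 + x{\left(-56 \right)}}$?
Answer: $9 \sqrt{317} \approx 160.24$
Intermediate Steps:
$x{\left(b \right)} = -7 + \sqrt{56 + b}$ ($x{\left(b \right)} = -7 + \sqrt{b + 56} = -7 + \sqrt{56 + b}$)
$\sqrt{25684 + x{\left(-56 \right)}} = \sqrt{25684 - \left(7 - \sqrt{56 - 56}\right)} = \sqrt{25684 - \left(7 - \sqrt{0}\right)} = \sqrt{25684 + \left(-7 + 0\right)} = \sqrt{25684 - 7} = \sqrt{25677} = 9 \sqrt{317}$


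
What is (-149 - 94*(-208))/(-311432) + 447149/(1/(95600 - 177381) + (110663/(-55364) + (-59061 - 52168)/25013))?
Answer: -15771084129493331350504077/227341136904597898424 ≈ -69372.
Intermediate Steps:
(-149 - 94*(-208))/(-311432) + 447149/(1/(95600 - 177381) + (110663/(-55364) + (-59061 - 52168)/25013)) = (-149 + 19552)*(-1/311432) + 447149/(1/(-81781) + (110663*(-1/55364) - 111229*1/25013)) = 19403*(-1/311432) + 447149/(-1/81781 + (-110663/55364 - 111229/25013)) = -19403/311432 + 447149/(-1/81781 - 8926095975/1384819732) = -19403/311432 + 447149/(-729986439751207/113251942502692) = -19403/311432 + 447149*(-113251942502692/729986439751207) = -19403/311432 - 50640492838136225108/729986439751207 = -15771084129493331350504077/227341136904597898424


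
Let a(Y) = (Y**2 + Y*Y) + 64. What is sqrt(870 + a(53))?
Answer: 6*sqrt(182) ≈ 80.944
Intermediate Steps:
a(Y) = 64 + 2*Y**2 (a(Y) = (Y**2 + Y**2) + 64 = 2*Y**2 + 64 = 64 + 2*Y**2)
sqrt(870 + a(53)) = sqrt(870 + (64 + 2*53**2)) = sqrt(870 + (64 + 2*2809)) = sqrt(870 + (64 + 5618)) = sqrt(870 + 5682) = sqrt(6552) = 6*sqrt(182)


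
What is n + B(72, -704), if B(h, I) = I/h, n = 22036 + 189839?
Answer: 1906787/9 ≈ 2.1187e+5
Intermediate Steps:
n = 211875
n + B(72, -704) = 211875 - 704/72 = 211875 - 704*1/72 = 211875 - 88/9 = 1906787/9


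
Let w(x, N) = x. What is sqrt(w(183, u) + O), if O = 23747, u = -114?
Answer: sqrt(23930) ≈ 154.69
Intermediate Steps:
sqrt(w(183, u) + O) = sqrt(183 + 23747) = sqrt(23930)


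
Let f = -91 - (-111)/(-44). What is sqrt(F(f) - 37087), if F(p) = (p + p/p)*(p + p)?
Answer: I*sqrt(38296102)/44 ≈ 140.65*I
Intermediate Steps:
f = -4115/44 (f = -91 - (-111)*(-1)/44 = -91 - 1*111/44 = -91 - 111/44 = -4115/44 ≈ -93.523)
F(p) = 2*p*(1 + p) (F(p) = (p + 1)*(2*p) = (1 + p)*(2*p) = 2*p*(1 + p))
sqrt(F(f) - 37087) = sqrt(2*(-4115/44)*(1 - 4115/44) - 37087) = sqrt(2*(-4115/44)*(-4071/44) - 37087) = sqrt(16752165/968 - 37087) = sqrt(-19148051/968) = I*sqrt(38296102)/44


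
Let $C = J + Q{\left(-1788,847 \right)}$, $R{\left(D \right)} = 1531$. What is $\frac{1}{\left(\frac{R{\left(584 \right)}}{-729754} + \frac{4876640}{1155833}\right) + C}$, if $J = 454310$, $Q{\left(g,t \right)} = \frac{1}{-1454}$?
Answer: $\frac{306602709972307}{139293969918141081549} \approx 2.2011 \cdot 10^{-6}$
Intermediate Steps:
$Q{\left(g,t \right)} = - \frac{1}{1454}$
$C = \frac{660566739}{1454}$ ($C = 454310 - \frac{1}{1454} = \frac{660566739}{1454} \approx 4.5431 \cdot 10^{5}$)
$\frac{1}{\left(\frac{R{\left(584 \right)}}{-729754} + \frac{4876640}{1155833}\right) + C} = \frac{1}{\left(\frac{1531}{-729754} + \frac{4876640}{1155833}\right) + \frac{660566739}{1454}} = \frac{1}{\left(1531 \left(- \frac{1}{729754}\right) + 4876640 \cdot \frac{1}{1155833}\right) + \frac{660566739}{1454}} = \frac{1}{\left(- \frac{1531}{729754} + \frac{4876640}{1155833}\right) + \frac{660566739}{1454}} = \frac{1}{\frac{3556977966237}{843473755082} + \frac{660566739}{1454}} = \frac{1}{\frac{139293969918141081549}{306602709972307}} = \frac{306602709972307}{139293969918141081549}$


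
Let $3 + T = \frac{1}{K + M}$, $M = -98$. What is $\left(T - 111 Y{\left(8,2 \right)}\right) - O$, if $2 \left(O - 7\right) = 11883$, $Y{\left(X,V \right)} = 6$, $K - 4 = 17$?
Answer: $- \frac{1019097}{154} \approx -6617.5$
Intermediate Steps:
$K = 21$ ($K = 4 + 17 = 21$)
$T = - \frac{232}{77}$ ($T = -3 + \frac{1}{21 - 98} = -3 + \frac{1}{-77} = -3 - \frac{1}{77} = - \frac{232}{77} \approx -3.013$)
$O = \frac{11897}{2}$ ($O = 7 + \frac{1}{2} \cdot 11883 = 7 + \frac{11883}{2} = \frac{11897}{2} \approx 5948.5$)
$\left(T - 111 Y{\left(8,2 \right)}\right) - O = \left(- \frac{232}{77} - 666\right) - \frac{11897}{2} = - \frac{51514}{77} - \frac{11897}{2} = - \frac{1019097}{154}$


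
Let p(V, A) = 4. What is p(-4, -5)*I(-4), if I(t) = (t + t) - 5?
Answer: -52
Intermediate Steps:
I(t) = -5 + 2*t (I(t) = 2*t - 5 = -5 + 2*t)
p(-4, -5)*I(-4) = 4*(-5 + 2*(-4)) = 4*(-5 - 8) = 4*(-13) = -52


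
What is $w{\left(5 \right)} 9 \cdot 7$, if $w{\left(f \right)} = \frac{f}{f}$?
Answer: $63$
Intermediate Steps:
$w{\left(f \right)} = 1$
$w{\left(5 \right)} 9 \cdot 7 = 1 \cdot 9 \cdot 7 = 9 \cdot 7 = 63$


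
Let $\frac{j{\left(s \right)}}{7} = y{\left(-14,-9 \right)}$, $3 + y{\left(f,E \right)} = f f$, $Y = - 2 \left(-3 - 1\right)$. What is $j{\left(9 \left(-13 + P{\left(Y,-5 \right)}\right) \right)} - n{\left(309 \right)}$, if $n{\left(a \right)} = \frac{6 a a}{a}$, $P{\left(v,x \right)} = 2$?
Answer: $-503$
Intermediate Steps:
$Y = 8$ ($Y = \left(-2\right) \left(-4\right) = 8$)
$y{\left(f,E \right)} = -3 + f^{2}$ ($y{\left(f,E \right)} = -3 + f f = -3 + f^{2}$)
$j{\left(s \right)} = 1351$ ($j{\left(s \right)} = 7 \left(-3 + \left(-14\right)^{2}\right) = 7 \left(-3 + 196\right) = 7 \cdot 193 = 1351$)
$n{\left(a \right)} = 6 a$ ($n{\left(a \right)} = \frac{6 a^{2}}{a} = 6 a$)
$j{\left(9 \left(-13 + P{\left(Y,-5 \right)}\right) \right)} - n{\left(309 \right)} = 1351 - 6 \cdot 309 = 1351 - 1854 = -503$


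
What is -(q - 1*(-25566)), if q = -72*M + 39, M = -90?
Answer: -32085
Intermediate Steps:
q = 6519 (q = -72*(-90) + 39 = 6480 + 39 = 6519)
-(q - 1*(-25566)) = -(6519 - 1*(-25566)) = -(6519 + 25566) = -1*32085 = -32085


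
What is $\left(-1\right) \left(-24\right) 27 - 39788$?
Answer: $-39140$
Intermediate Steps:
$\left(-1\right) \left(-24\right) 27 - 39788 = 24 \cdot 27 - 39788 = 648 - 39788 = -39140$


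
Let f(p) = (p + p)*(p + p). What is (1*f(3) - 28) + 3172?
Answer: 3180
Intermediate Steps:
f(p) = 4*p² (f(p) = (2*p)*(2*p) = 4*p²)
(1*f(3) - 28) + 3172 = (1*(4*3²) - 28) + 3172 = (1*(4*9) - 28) + 3172 = (1*36 - 28) + 3172 = (36 - 28) + 3172 = 8 + 3172 = 3180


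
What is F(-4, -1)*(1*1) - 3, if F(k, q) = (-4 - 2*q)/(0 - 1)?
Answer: -1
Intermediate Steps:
F(k, q) = 4 + 2*q (F(k, q) = (-4 - 2*q)/(-1) = (-4 - 2*q)*(-1) = 4 + 2*q)
F(-4, -1)*(1*1) - 3 = (4 + 2*(-1))*(1*1) - 3 = (4 - 2)*1 - 3 = 2*1 - 3 = 2 - 3 = -1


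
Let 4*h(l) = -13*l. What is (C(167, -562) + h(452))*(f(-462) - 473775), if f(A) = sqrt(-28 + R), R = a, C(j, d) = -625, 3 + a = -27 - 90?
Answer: 992084850 - 4188*I*sqrt(37) ≈ 9.9208e+8 - 25475.0*I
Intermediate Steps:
a = -120 (a = -3 + (-27 - 90) = -3 - 117 = -120)
R = -120
h(l) = -13*l/4 (h(l) = (-13*l)/4 = -13*l/4)
f(A) = 2*I*sqrt(37) (f(A) = sqrt(-28 - 120) = sqrt(-148) = 2*I*sqrt(37))
(C(167, -562) + h(452))*(f(-462) - 473775) = (-625 - 13/4*452)*(2*I*sqrt(37) - 473775) = (-625 - 1469)*(-473775 + 2*I*sqrt(37)) = -2094*(-473775 + 2*I*sqrt(37)) = 992084850 - 4188*I*sqrt(37)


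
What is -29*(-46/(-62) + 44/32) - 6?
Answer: -16713/248 ≈ -67.391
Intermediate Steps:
-29*(-46/(-62) + 44/32) - 6 = -29*(-46*(-1/62) + 44*(1/32)) - 6 = -29*(23/31 + 11/8) - 6 = -29*525/248 - 6 = -15225/248 - 6 = -16713/248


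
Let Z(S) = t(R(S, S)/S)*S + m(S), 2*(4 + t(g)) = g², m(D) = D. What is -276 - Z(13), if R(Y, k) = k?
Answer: -487/2 ≈ -243.50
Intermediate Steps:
t(g) = -4 + g²/2
Z(S) = -5*S/2 (Z(S) = (-4 + (S/S)²/2)*S + S = (-4 + (½)*1²)*S + S = (-4 + (½)*1)*S + S = (-4 + ½)*S + S = -7*S/2 + S = -5*S/2)
-276 - Z(13) = -276 - (-5)*13/2 = -276 - 1*(-65/2) = -276 + 65/2 = -487/2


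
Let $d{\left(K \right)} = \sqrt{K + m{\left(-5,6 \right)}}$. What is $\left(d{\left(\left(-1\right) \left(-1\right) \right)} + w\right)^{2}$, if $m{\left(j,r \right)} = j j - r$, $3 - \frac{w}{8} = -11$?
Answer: $12564 + 448 \sqrt{5} \approx 13566.0$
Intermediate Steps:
$w = 112$ ($w = 24 - -88 = 24 + 88 = 112$)
$m{\left(j,r \right)} = j^{2} - r$
$d{\left(K \right)} = \sqrt{19 + K}$ ($d{\left(K \right)} = \sqrt{K + \left(\left(-5\right)^{2} - 6\right)} = \sqrt{K + \left(25 - 6\right)} = \sqrt{K + 19} = \sqrt{19 + K}$)
$\left(d{\left(\left(-1\right) \left(-1\right) \right)} + w\right)^{2} = \left(\sqrt{19 - -1} + 112\right)^{2} = \left(\sqrt{19 + 1} + 112\right)^{2} = \left(\sqrt{20} + 112\right)^{2} = \left(2 \sqrt{5} + 112\right)^{2} = \left(112 + 2 \sqrt{5}\right)^{2}$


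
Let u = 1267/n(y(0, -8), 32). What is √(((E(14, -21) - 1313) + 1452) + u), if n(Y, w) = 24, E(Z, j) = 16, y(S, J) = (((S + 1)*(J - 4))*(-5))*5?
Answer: √29922/12 ≈ 14.415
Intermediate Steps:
y(S, J) = -25*(1 + S)*(-4 + J) (y(S, J) = (((1 + S)*(-4 + J))*(-5))*5 = -5*(1 + S)*(-4 + J)*5 = -25*(1 + S)*(-4 + J))
u = 1267/24 ≈ 52.792
√(((E(14, -21) - 1313) + 1452) + u) = √(((16 - 1313) + 1452) + 1267/24) = √((-1297 + 1452) + 1267/24) = √(155 + 1267/24) = √(4987/24) = √29922/12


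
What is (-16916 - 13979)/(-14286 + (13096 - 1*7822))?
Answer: 30895/9012 ≈ 3.4282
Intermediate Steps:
(-16916 - 13979)/(-14286 + (13096 - 1*7822)) = -30895/(-14286 + (13096 - 7822)) = -30895/(-14286 + 5274) = -30895/(-9012) = -30895*(-1/9012) = 30895/9012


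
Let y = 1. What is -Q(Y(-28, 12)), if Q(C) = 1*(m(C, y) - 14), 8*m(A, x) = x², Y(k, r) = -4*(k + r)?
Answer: 111/8 ≈ 13.875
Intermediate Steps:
Y(k, r) = -4*k - 4*r
m(A, x) = x²/8
Q(C) = -111/8 (Q(C) = 1*((⅛)*1² - 14) = 1*((⅛)*1 - 14) = 1*(⅛ - 14) = 1*(-111/8) = -111/8)
-Q(Y(-28, 12)) = -1*(-111/8) = 111/8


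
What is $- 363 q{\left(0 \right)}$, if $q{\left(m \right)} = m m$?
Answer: $0$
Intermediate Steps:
$q{\left(m \right)} = m^{2}$
$- 363 q{\left(0 \right)} = - 363 \cdot 0^{2} = \left(-363\right) 0 = 0$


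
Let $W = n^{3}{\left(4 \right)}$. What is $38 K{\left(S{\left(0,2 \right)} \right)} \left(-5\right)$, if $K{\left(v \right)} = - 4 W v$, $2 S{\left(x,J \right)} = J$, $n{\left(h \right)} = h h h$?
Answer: $199229440$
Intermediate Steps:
$n{\left(h \right)} = h^{3}$ ($n{\left(h \right)} = h^{2} h = h^{3}$)
$S{\left(x,J \right)} = \frac{J}{2}$
$W = 262144$ ($W = \left(4^{3}\right)^{3} = 64^{3} = 262144$)
$K{\left(v \right)} = - 1048576 v$ ($K{\left(v \right)} = \left(-4\right) 262144 v = - 1048576 v$)
$38 K{\left(S{\left(0,2 \right)} \right)} \left(-5\right) = 38 \left(- 1048576 \cdot \frac{1}{2} \cdot 2\right) \left(-5\right) = 38 \left(\left(-1048576\right) 1\right) \left(-5\right) = 38 \left(-1048576\right) \left(-5\right) = \left(-39845888\right) \left(-5\right) = 199229440$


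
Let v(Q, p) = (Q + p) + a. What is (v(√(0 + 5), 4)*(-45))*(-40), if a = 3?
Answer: 12600 + 1800*√5 ≈ 16625.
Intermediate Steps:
v(Q, p) = 3 + Q + p (v(Q, p) = (Q + p) + 3 = 3 + Q + p)
(v(√(0 + 5), 4)*(-45))*(-40) = ((3 + √(0 + 5) + 4)*(-45))*(-40) = ((3 + √5 + 4)*(-45))*(-40) = ((7 + √5)*(-45))*(-40) = (-315 - 45*√5)*(-40) = 12600 + 1800*√5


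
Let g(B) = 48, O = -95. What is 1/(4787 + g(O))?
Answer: 1/4835 ≈ 0.00020683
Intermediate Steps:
1/(4787 + g(O)) = 1/(4787 + 48) = 1/4835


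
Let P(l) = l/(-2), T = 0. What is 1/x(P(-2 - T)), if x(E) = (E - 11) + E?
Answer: -1/9 ≈ -0.11111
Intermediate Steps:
P(l) = -l/2 (P(l) = l*(-1/2) = -l/2)
x(E) = -11 + 2*E (x(E) = (-11 + E) + E = -11 + 2*E)
1/x(P(-2 - T)) = 1/(-11 + 2*(-(-2 - 1*0)/2)) = 1/(-11 + 2*(-(-2 + 0)/2)) = 1/(-11 + 2*(-1/2*(-2))) = 1/(-11 + 2*1) = 1/(-11 + 2) = 1/(-9) = -1/9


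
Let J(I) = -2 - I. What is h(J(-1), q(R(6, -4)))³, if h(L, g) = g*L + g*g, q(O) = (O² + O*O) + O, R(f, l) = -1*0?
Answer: 0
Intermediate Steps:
R(f, l) = 0
q(O) = O + 2*O² (q(O) = (O² + O²) + O = 2*O² + O = O + 2*O²)
h(L, g) = g² + L*g (h(L, g) = L*g + g² = g² + L*g)
h(J(-1), q(R(6, -4)))³ = ((0*(1 + 2*0))*((-2 - 1*(-1)) + 0*(1 + 2*0)))³ = ((0*(1 + 0))*((-2 + 1) + 0*(1 + 0)))³ = ((0*1)*(-1 + 0*1))³ = (0*(-1 + 0))³ = (0*(-1))³ = 0³ = 0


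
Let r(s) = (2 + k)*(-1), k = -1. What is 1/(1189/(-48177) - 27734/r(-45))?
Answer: 48177/1336139729 ≈ 3.6057e-5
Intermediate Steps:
r(s) = -1 (r(s) = (2 - 1)*(-1) = 1*(-1) = -1)
1/(1189/(-48177) - 27734/r(-45)) = 1/(1189/(-48177) - 27734/(-1)) = 1/(1189*(-1/48177) - 27734*(-1)) = 1/(-1189/48177 + 27734) = 1/(1336139729/48177) = 48177/1336139729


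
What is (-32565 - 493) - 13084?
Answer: -46142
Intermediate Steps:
(-32565 - 493) - 13084 = -33058 - 13084 = -46142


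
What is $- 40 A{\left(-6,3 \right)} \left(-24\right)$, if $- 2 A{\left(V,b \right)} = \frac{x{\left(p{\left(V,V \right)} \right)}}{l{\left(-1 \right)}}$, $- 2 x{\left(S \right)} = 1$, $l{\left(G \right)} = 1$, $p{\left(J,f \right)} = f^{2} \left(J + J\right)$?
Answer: $240$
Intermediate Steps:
$p{\left(J,f \right)} = 2 J f^{2}$ ($p{\left(J,f \right)} = f^{2} \cdot 2 J = 2 J f^{2}$)
$x{\left(S \right)} = - \frac{1}{2}$ ($x{\left(S \right)} = \left(- \frac{1}{2}\right) 1 = - \frac{1}{2}$)
$A{\left(V,b \right)} = \frac{1}{4}$ ($A{\left(V,b \right)} = - \frac{\left(- \frac{1}{2}\right) 1^{-1}}{2} = - \frac{\left(- \frac{1}{2}\right) 1}{2} = \left(- \frac{1}{2}\right) \left(- \frac{1}{2}\right) = \frac{1}{4}$)
$- 40 A{\left(-6,3 \right)} \left(-24\right) = \left(-40\right) \frac{1}{4} \left(-24\right) = \left(-10\right) \left(-24\right) = 240$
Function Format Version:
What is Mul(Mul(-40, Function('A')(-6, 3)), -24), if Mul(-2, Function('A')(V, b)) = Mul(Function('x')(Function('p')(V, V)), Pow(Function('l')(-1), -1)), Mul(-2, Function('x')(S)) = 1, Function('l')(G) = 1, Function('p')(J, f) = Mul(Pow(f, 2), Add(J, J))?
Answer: 240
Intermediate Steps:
Function('p')(J, f) = Mul(2, J, Pow(f, 2)) (Function('p')(J, f) = Mul(Pow(f, 2), Mul(2, J)) = Mul(2, J, Pow(f, 2)))
Function('x')(S) = Rational(-1, 2) (Function('x')(S) = Mul(Rational(-1, 2), 1) = Rational(-1, 2))
Function('A')(V, b) = Rational(1, 4) (Function('A')(V, b) = Mul(Rational(-1, 2), Mul(Rational(-1, 2), Pow(1, -1))) = Mul(Rational(-1, 2), Mul(Rational(-1, 2), 1)) = Mul(Rational(-1, 2), Rational(-1, 2)) = Rational(1, 4))
Mul(Mul(-40, Function('A')(-6, 3)), -24) = Mul(Mul(-40, Rational(1, 4)), -24) = Mul(-10, -24) = 240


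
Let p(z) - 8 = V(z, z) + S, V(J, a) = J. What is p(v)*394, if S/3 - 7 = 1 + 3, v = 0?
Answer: 16154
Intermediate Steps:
S = 33 (S = 21 + 3*(1 + 3) = 21 + 3*4 = 21 + 12 = 33)
p(z) = 41 + z (p(z) = 8 + (z + 33) = 8 + (33 + z) = 41 + z)
p(v)*394 = (41 + 0)*394 = 41*394 = 16154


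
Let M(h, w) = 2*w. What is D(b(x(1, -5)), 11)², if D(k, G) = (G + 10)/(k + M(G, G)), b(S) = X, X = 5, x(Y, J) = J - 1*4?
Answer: 49/81 ≈ 0.60494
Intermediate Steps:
x(Y, J) = -4 + J (x(Y, J) = J - 4 = -4 + J)
b(S) = 5
D(k, G) = (10 + G)/(k + 2*G) (D(k, G) = (G + 10)/(k + 2*G) = (10 + G)/(k + 2*G))
D(b(x(1, -5)), 11)² = ((10 + 11)/(5 + 2*11))² = (21/(5 + 22))² = (21/27)² = ((1/27)*21)² = (7/9)² = 49/81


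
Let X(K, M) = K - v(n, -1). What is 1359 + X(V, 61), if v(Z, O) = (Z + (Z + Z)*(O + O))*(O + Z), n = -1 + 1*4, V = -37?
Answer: 1340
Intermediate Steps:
n = 3 (n = -1 + 4 = 3)
v(Z, O) = (O + Z)*(Z + 4*O*Z) (v(Z, O) = (Z + (2*Z)*(2*O))*(O + Z) = (Z + 4*O*Z)*(O + Z) = (O + Z)*(Z + 4*O*Z))
X(K, M) = 18 + K (X(K, M) = K - 3*(-1 + 3 + 4*(-1)**2 + 4*(-1)*3) = K - 3*(-1 + 3 + 4*1 - 12) = K - 3*(-1 + 3 + 4 - 12) = K - 3*(-6) = K - 1*(-18) = K + 18 = 18 + K)
1359 + X(V, 61) = 1359 + (18 - 37) = 1359 - 19 = 1340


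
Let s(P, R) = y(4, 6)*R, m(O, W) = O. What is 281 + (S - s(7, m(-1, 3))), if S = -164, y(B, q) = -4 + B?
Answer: 117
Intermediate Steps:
s(P, R) = 0 (s(P, R) = (-4 + 4)*R = 0*R = 0)
281 + (S - s(7, m(-1, 3))) = 281 + (-164 - 1*0) = 281 + (-164 + 0) = 281 - 164 = 117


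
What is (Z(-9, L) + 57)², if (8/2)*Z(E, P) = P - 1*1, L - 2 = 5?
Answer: 13689/4 ≈ 3422.3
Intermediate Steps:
L = 7 (L = 2 + 5 = 7)
Z(E, P) = -¼ + P/4 (Z(E, P) = (P - 1*1)/4 = (P - 1)/4 = (-1 + P)/4 = -¼ + P/4)
(Z(-9, L) + 57)² = ((-¼ + (¼)*7) + 57)² = ((-¼ + 7/4) + 57)² = (3/2 + 57)² = (117/2)² = 13689/4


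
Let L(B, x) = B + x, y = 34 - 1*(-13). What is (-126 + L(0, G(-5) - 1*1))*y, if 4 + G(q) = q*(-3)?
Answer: -5452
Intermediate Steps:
y = 47 (y = 34 + 13 = 47)
G(q) = -4 - 3*q (G(q) = -4 + q*(-3) = -4 - 3*q)
(-126 + L(0, G(-5) - 1*1))*y = (-126 + (0 + ((-4 - 3*(-5)) - 1*1)))*47 = (-126 + (0 + ((-4 + 15) - 1)))*47 = (-126 + (0 + (11 - 1)))*47 = (-126 + (0 + 10))*47 = (-126 + 10)*47 = -116*47 = -5452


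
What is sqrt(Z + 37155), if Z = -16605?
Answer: 5*sqrt(822) ≈ 143.35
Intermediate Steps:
sqrt(Z + 37155) = sqrt(-16605 + 37155) = sqrt(20550) = 5*sqrt(822)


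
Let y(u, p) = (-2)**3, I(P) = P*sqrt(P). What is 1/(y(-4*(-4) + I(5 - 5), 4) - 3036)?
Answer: -1/3044 ≈ -0.00032852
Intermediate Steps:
I(P) = P**(3/2)
y(u, p) = -8
1/(y(-4*(-4) + I(5 - 5), 4) - 3036) = 1/(-8 - 3036) = 1/(-3044) = -1/3044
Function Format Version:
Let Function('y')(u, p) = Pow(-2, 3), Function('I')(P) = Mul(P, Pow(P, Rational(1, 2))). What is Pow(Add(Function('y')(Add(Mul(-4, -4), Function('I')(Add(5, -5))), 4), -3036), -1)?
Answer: Rational(-1, 3044) ≈ -0.00032852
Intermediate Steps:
Function('I')(P) = Pow(P, Rational(3, 2))
Function('y')(u, p) = -8
Pow(Add(Function('y')(Add(Mul(-4, -4), Function('I')(Add(5, -5))), 4), -3036), -1) = Pow(Add(-8, -3036), -1) = Pow(-3044, -1) = Rational(-1, 3044)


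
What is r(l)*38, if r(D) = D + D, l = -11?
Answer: -836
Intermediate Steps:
r(D) = 2*D
r(l)*38 = (2*(-11))*38 = -22*38 = -836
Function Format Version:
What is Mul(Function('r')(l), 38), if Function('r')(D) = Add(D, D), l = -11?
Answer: -836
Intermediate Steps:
Function('r')(D) = Mul(2, D)
Mul(Function('r')(l), 38) = Mul(Mul(2, -11), 38) = Mul(-22, 38) = -836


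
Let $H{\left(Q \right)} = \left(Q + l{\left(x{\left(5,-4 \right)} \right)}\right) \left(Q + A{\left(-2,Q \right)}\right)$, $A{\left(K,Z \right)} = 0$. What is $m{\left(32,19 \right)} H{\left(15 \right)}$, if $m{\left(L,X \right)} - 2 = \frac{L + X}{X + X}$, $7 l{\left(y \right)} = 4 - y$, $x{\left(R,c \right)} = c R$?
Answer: $\frac{245745}{266} \approx 923.85$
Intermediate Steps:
$x{\left(R,c \right)} = R c$
$l{\left(y \right)} = \frac{4}{7} - \frac{y}{7}$ ($l{\left(y \right)} = \frac{4 - y}{7} = \frac{4}{7} - \frac{y}{7}$)
$m{\left(L,X \right)} = 2 + \frac{L + X}{2 X}$ ($m{\left(L,X \right)} = 2 + \frac{L + X}{X + X} = 2 + \frac{L + X}{2 X}$)
$H{\left(Q \right)} = Q \left(\frac{24}{7} + Q\right)$ ($H{\left(Q \right)} = \left(Q - \left(- \frac{4}{7} + \frac{5 \left(-4\right)}{7}\right)\right) \left(Q + 0\right) = \left(Q + \left(\frac{4}{7} - - \frac{20}{7}\right)\right) Q = \left(Q + \left(\frac{4}{7} + \frac{20}{7}\right)\right) Q = \left(Q + \frac{24}{7}\right) Q = \left(\frac{24}{7} + Q\right) Q = Q \left(\frac{24}{7} + Q\right)$)
$m{\left(32,19 \right)} H{\left(15 \right)} = \frac{32 + 5 \cdot 19}{2 \cdot 19} \cdot \frac{1}{7} \cdot 15 \left(24 + 7 \cdot 15\right) = \frac{1}{2} \cdot \frac{1}{19} \left(32 + 95\right) \frac{1}{7} \cdot 15 \left(24 + 105\right) = \frac{1}{2} \cdot \frac{1}{19} \cdot 127 \cdot \frac{1}{7} \cdot 15 \cdot 129 = \frac{127}{38} \cdot \frac{1935}{7} = \frac{245745}{266}$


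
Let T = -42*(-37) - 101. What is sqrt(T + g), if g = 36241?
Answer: sqrt(37694) ≈ 194.15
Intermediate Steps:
T = 1453 (T = 1554 - 101 = 1453)
sqrt(T + g) = sqrt(1453 + 36241) = sqrt(37694)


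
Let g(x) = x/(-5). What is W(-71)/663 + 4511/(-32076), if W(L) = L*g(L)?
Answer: -58883027/35443980 ≈ -1.6613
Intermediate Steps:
g(x) = -x/5 (g(x) = x*(-⅕) = -x/5)
W(L) = -L²/5 (W(L) = L*(-L/5) = -L²/5)
W(-71)/663 + 4511/(-32076) = -⅕*(-71)²/663 + 4511/(-32076) = -⅕*5041*(1/663) + 4511*(-1/32076) = -5041/5*1/663 - 4511/32076 = -5041/3315 - 4511/32076 = -58883027/35443980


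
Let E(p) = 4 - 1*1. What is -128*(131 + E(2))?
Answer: -17152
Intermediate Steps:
E(p) = 3 (E(p) = 4 - 1 = 3)
-128*(131 + E(2)) = -128*(131 + 3) = -128*134 = -17152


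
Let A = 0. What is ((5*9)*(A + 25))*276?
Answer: 310500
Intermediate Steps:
((5*9)*(A + 25))*276 = ((5*9)*(0 + 25))*276 = (45*25)*276 = 1125*276 = 310500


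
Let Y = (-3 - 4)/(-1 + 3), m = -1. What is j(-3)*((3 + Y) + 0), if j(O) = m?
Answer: ½ ≈ 0.50000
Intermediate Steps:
j(O) = -1
Y = -7/2 ≈ -3.5000
j(-3)*((3 + Y) + 0) = -((3 - 7/2) + 0) = -(-½ + 0) = -1*(-½) = ½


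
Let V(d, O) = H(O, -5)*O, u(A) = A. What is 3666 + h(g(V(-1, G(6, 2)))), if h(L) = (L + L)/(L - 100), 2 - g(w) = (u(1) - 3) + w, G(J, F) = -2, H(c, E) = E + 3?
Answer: 3666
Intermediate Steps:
H(c, E) = 3 + E
V(d, O) = -2*O (V(d, O) = (3 - 5)*O = -2*O)
g(w) = 4 - w (g(w) = 2 - ((1 - 3) + w) = 2 - (-2 + w) = 2 + (2 - w) = 4 - w)
h(L) = 2*L/(-100 + L) (h(L) = (2*L)/(-100 + L) = 2*L/(-100 + L))
3666 + h(g(V(-1, G(6, 2)))) = 3666 + 2*(4 - (-2)*(-2))/(-100 + (4 - (-2)*(-2))) = 3666 + 2*(4 - 1*4)/(-100 + (4 - 1*4)) = 3666 + 2*(4 - 4)/(-100 + (4 - 4)) = 3666 + 2*0/(-100 + 0) = 3666 + 2*0/(-100) = 3666 + 2*0*(-1/100) = 3666 + 0 = 3666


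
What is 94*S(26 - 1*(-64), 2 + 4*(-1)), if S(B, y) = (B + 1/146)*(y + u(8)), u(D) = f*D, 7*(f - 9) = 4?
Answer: 322401294/511 ≈ 6.3092e+5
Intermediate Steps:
f = 67/7 (f = 9 + (1/7)*4 = 9 + 4/7 = 67/7 ≈ 9.5714)
u(D) = 67*D/7
S(B, y) = (1/146 + B)*(536/7 + y) (S(B, y) = (B + 1/146)*(y + (67/7)*8) = (B + 1/146)*(y + 536/7) = (1/146 + B)*(536/7 + y))
94*S(26 - 1*(-64), 2 + 4*(-1)) = 94*(268/511 + (2 + 4*(-1))/146 + 536*(26 - 1*(-64))/7 + (26 - 1*(-64))*(2 + 4*(-1))) = 94*(268/511 + (2 - 4)/146 + 536*(26 + 64)/7 + (26 + 64)*(2 - 4)) = 94*(268/511 + (1/146)*(-2) + (536/7)*90 + 90*(-2)) = 94*(268/511 - 1/73 + 48240/7 - 180) = 94*(3429801/511) = 322401294/511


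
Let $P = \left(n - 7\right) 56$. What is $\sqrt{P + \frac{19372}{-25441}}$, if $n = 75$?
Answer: $\frac{2 \sqrt{616053535149}}{25441} \approx 61.703$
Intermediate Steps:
$P = 3808$ ($P = \left(75 - 7\right) 56 = 68 \cdot 56 = 3808$)
$\sqrt{P + \frac{19372}{-25441}} = \sqrt{3808 + \frac{19372}{-25441}} = \sqrt{3808 + 19372 \left(- \frac{1}{25441}\right)} = \sqrt{3808 - \frac{19372}{25441}} = \sqrt{\frac{96859956}{25441}} = \frac{2 \sqrt{616053535149}}{25441}$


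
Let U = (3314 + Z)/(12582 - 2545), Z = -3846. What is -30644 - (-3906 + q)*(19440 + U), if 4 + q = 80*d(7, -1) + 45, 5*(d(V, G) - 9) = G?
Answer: 616462788600/10037 ≈ 6.1419e+7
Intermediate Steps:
d(V, G) = 9 + G/5
U = -532/10037 (U = (3314 - 3846)/(12582 - 2545) = -532/10037 ≈ -0.053004)
q = 745 (q = -4 + (80*(9 + (⅕)*(-1)) + 45) = -4 + (80*(9 - ⅕) + 45) = -4 + (80*(44/5) + 45) = -4 + (704 + 45) = -4 + 749 = 745)
-30644 - (-3906 + q)*(19440 + U) = -30644 - (-3906 + 745)*(19440 - 532/10037) = -30644 - (-3161)*195118748/10037 = -30644 - 1*(-616770362428/10037) = -30644 + 616770362428/10037 = 616462788600/10037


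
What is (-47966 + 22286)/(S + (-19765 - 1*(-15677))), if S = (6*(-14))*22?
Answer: 1605/371 ≈ 4.3261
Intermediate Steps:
S = -1848 (S = -84*22 = -1848)
(-47966 + 22286)/(S + (-19765 - 1*(-15677))) = (-47966 + 22286)/(-1848 + (-19765 - 1*(-15677))) = -25680/(-1848 + (-19765 + 15677)) = -25680/(-1848 - 4088) = -25680/(-5936) = -25680*(-1/5936) = 1605/371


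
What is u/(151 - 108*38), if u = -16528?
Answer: 16528/3953 ≈ 4.1811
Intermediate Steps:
u/(151 - 108*38) = -16528/(151 - 108*38) = -16528/(151 - 4104) = -16528/(-3953) = -16528*(-1/3953) = 16528/3953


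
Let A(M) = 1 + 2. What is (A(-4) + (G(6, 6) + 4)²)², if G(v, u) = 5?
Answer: 7056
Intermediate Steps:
A(M) = 3
(A(-4) + (G(6, 6) + 4)²)² = (3 + (5 + 4)²)² = (3 + 9²)² = (3 + 81)² = 84² = 7056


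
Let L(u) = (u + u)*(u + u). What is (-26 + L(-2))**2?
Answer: 100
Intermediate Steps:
L(u) = 4*u**2 (L(u) = (2*u)*(2*u) = 4*u**2)
(-26 + L(-2))**2 = (-26 + 4*(-2)**2)**2 = (-26 + 4*4)**2 = (-26 + 16)**2 = (-10)**2 = 100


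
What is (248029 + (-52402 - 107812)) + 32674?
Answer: 120489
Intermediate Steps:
(248029 + (-52402 - 107812)) + 32674 = (248029 - 160214) + 32674 = 87815 + 32674 = 120489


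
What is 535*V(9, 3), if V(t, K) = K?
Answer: 1605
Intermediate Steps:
535*V(9, 3) = 535*3 = 1605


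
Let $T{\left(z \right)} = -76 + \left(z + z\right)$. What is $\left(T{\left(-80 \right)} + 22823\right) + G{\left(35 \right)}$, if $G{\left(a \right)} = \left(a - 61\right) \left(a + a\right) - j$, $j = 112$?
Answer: $20655$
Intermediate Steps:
$T{\left(z \right)} = -76 + 2 z$
$G{\left(a \right)} = -112 + 2 a \left(-61 + a\right)$ ($G{\left(a \right)} = \left(a - 61\right) \left(a + a\right) - 112 = \left(-61 + a\right) 2 a - 112 = 2 a \left(-61 + a\right) - 112 = -112 + 2 a \left(-61 + a\right)$)
$\left(T{\left(-80 \right)} + 22823\right) + G{\left(35 \right)} = \left(\left(-76 + 2 \left(-80\right)\right) + 22823\right) - \left(4382 - 2450\right) = \left(\left(-76 - 160\right) + 22823\right) - 1932 = \left(-236 + 22823\right) - 1932 = 22587 - 1932 = 20655$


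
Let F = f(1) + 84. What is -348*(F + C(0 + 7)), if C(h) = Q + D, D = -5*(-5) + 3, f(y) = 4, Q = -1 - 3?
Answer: -38976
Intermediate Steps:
Q = -4
D = 28 (D = 25 + 3 = 28)
F = 88 (F = 4 + 84 = 88)
C(h) = 24 (C(h) = -4 + 28 = 24)
-348*(F + C(0 + 7)) = -348*(88 + 24) = -348*112 = -38976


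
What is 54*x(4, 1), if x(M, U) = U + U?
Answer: 108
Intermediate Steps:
x(M, U) = 2*U
54*x(4, 1) = 54*(2*1) = 54*2 = 108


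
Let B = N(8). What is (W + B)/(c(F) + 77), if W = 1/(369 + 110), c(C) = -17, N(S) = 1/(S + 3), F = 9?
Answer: 49/31614 ≈ 0.0015499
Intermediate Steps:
N(S) = 1/(3 + S)
B = 1/11 (B = 1/(3 + 8) = 1/11 ≈ 0.090909)
W = 1/479 ≈ 0.0020877
(W + B)/(c(F) + 77) = (1/479 + 1/11)/(-17 + 77) = (490/5269)/60 = (490/5269)*(1/60) = 49/31614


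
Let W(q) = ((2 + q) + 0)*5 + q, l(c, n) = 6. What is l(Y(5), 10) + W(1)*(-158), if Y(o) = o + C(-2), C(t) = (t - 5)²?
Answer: -2522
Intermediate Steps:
C(t) = (-5 + t)²
Y(o) = 49 + o (Y(o) = o + (-5 - 2)² = o + (-7)² = o + 49 = 49 + o)
W(q) = 10 + 6*q (W(q) = (2 + q)*5 + q = (10 + 5*q) + q = 10 + 6*q)
l(Y(5), 10) + W(1)*(-158) = 6 + (10 + 6*1)*(-158) = 6 + (10 + 6)*(-158) = 6 + 16*(-158) = 6 - 2528 = -2522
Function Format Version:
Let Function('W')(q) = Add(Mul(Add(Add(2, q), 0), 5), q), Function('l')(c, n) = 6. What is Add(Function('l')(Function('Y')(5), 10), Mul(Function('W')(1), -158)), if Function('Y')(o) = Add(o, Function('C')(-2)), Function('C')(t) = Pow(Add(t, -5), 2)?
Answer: -2522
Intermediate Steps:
Function('C')(t) = Pow(Add(-5, t), 2)
Function('Y')(o) = Add(49, o) (Function('Y')(o) = Add(o, Pow(Add(-5, -2), 2)) = Add(o, Pow(-7, 2)) = Add(o, 49) = Add(49, o))
Function('W')(q) = Add(10, Mul(6, q)) (Function('W')(q) = Add(Mul(Add(2, q), 5), q) = Add(Add(10, Mul(5, q)), q) = Add(10, Mul(6, q)))
Add(Function('l')(Function('Y')(5), 10), Mul(Function('W')(1), -158)) = Add(6, Mul(Add(10, Mul(6, 1)), -158)) = Add(6, Mul(Add(10, 6), -158)) = Add(6, Mul(16, -158)) = Add(6, -2528) = -2522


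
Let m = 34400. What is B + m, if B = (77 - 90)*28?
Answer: 34036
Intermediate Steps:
B = -364 (B = -13*28 = -364)
B + m = -364 + 34400 = 34036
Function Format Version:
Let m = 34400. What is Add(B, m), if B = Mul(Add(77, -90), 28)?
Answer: 34036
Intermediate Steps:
B = -364 (B = Mul(-13, 28) = -364)
Add(B, m) = Add(-364, 34400) = 34036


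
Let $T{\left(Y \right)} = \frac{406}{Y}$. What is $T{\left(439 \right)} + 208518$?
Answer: $\frac{91539808}{439} \approx 2.0852 \cdot 10^{5}$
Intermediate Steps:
$T{\left(439 \right)} + 208518 = \frac{406}{439} + 208518 = \frac{91539808}{439}$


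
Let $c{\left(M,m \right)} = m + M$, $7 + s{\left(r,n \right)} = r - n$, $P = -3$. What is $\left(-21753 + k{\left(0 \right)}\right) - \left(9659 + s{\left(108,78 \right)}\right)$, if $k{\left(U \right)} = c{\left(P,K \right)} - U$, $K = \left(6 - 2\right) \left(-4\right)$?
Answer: $-31454$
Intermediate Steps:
$s{\left(r,n \right)} = -7 + r - n$ ($s{\left(r,n \right)} = -7 - \left(n - r\right) = -7 + r - n$)
$K = -16$ ($K = 4 \left(-4\right) = -16$)
$c{\left(M,m \right)} = M + m$
$k{\left(U \right)} = -19 - U$ ($k{\left(U \right)} = \left(-3 - 16\right) - U = -19 - U$)
$\left(-21753 + k{\left(0 \right)}\right) - \left(9659 + s{\left(108,78 \right)}\right) = \left(-21753 - 19\right) - \left(9760 - 78\right) = \left(-21753 + \left(-19 + 0\right)\right) - 9682 = \left(-21753 - 19\right) - 9682 = -21772 - 9682 = -31454$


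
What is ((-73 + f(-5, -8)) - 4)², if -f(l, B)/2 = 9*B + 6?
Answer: 3025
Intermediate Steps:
f(l, B) = -12 - 18*B (f(l, B) = -2*(9*B + 6) = -2*(6 + 9*B) = -12 - 18*B)
((-73 + f(-5, -8)) - 4)² = ((-73 + (-12 - 18*(-8))) - 4)² = ((-73 + (-12 + 144)) - 4)² = ((-73 + 132) - 4)² = (59 - 4)² = 55² = 3025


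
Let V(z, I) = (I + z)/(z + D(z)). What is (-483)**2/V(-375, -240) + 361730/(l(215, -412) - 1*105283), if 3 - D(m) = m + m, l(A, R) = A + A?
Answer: -3082166645792/21494865 ≈ -1.4339e+5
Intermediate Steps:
l(A, R) = 2*A
D(m) = 3 - 2*m (D(m) = 3 - (m + m) = 3 - 2*m)
V(z, I) = (I + z)/(3 - z) (V(z, I) = (I + z)/(z + (3 - 2*z)) = (I + z)/(3 - z))
(-483)**2/V(-375, -240) + 361730/(l(215, -412) - 1*105283) = (-483)**2/(((-240 - 375)/(3 - 1*(-375)))) + 361730/(2*215 - 1*105283) = 233289/((-615/(3 + 375))) + 361730/(430 - 105283) = 233289/((-615/378)) + 361730/(-104853) = 233289/(((1/378)*(-615))) + 361730*(-1/104853) = 233289/(-205/126) - 361730/104853 = 233289*(-126/205) - 361730/104853 = -29394414/205 - 361730/104853 = -3082166645792/21494865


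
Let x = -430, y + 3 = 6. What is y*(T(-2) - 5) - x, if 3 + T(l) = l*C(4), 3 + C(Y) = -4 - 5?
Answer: 478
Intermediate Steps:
C(Y) = -12 (C(Y) = -3 + (-4 - 5) = -3 - 9 = -12)
T(l) = -3 - 12*l (T(l) = -3 + l*(-12) = -3 - 12*l)
y = 3 (y = -3 + 6 = 3)
y*(T(-2) - 5) - x = 3*((-3 - 12*(-2)) - 5) - 1*(-430) = 3*((-3 + 24) - 5) + 430 = 3*(21 - 5) + 430 = 3*16 + 430 = 48 + 430 = 478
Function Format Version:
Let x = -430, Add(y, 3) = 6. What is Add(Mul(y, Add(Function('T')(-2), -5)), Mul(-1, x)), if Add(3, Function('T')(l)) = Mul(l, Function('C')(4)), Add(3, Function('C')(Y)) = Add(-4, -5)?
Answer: 478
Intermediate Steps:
Function('C')(Y) = -12 (Function('C')(Y) = Add(-3, Add(-4, -5)) = Add(-3, -9) = -12)
Function('T')(l) = Add(-3, Mul(-12, l)) (Function('T')(l) = Add(-3, Mul(l, -12)) = Add(-3, Mul(-12, l)))
y = 3 (y = Add(-3, 6) = 3)
Add(Mul(y, Add(Function('T')(-2), -5)), Mul(-1, x)) = Add(Mul(3, Add(Add(-3, Mul(-12, -2)), -5)), Mul(-1, -430)) = Add(Mul(3, Add(Add(-3, 24), -5)), 430) = Add(Mul(3, Add(21, -5)), 430) = Add(Mul(3, 16), 430) = Add(48, 430) = 478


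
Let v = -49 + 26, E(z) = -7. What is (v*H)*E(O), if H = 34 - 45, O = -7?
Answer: -1771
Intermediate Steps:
v = -23
H = -11
(v*H)*E(O) = -23*(-11)*(-7) = 253*(-7) = -1771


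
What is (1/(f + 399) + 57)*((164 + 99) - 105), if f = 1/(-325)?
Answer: 583947697/64837 ≈ 9006.4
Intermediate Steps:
f = -1/325 ≈ -0.0030769
(1/(f + 399) + 57)*((164 + 99) - 105) = (1/(-1/325 + 399) + 57)*((164 + 99) - 105) = (1/(129674/325) + 57)*(263 - 105) = (325/129674 + 57)*158 = (7391743/129674)*158 = 583947697/64837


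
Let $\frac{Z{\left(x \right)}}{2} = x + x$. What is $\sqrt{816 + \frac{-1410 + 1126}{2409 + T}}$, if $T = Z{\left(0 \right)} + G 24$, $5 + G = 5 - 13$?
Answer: $\frac{2 \sqrt{99658061}}{699} \approx 28.563$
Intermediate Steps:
$G = -13$ ($G = -5 + \left(5 - 13\right) = -5 - 8 = -13$)
$Z{\left(x \right)} = 4 x$ ($Z{\left(x \right)} = 2 \left(x + x\right) = 2 \cdot 2 x = 4 x$)
$T = -312$ ($T = 4 \cdot 0 - 312 = 0 - 312 = -312$)
$\sqrt{816 + \frac{-1410 + 1126}{2409 + T}} = \sqrt{816 + \frac{-1410 + 1126}{2409 - 312}} = \sqrt{816 - \frac{284}{2097}} = \sqrt{\frac{1710868}{2097}} = \frac{2 \sqrt{99658061}}{699}$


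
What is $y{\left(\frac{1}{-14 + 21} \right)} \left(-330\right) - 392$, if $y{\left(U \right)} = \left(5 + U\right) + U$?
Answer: $- \frac{14954}{7} \approx -2136.3$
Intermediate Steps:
$y{\left(U \right)} = 5 + 2 U$
$y{\left(\frac{1}{-14 + 21} \right)} \left(-330\right) - 392 = \left(5 + \frac{2}{-14 + 21}\right) \left(-330\right) - 392 = \left(5 + \frac{2}{7}\right) \left(-330\right) - 392 = \frac{37}{7} \left(-330\right) - 392 = - \frac{12210}{7} - 392 = - \frac{14954}{7}$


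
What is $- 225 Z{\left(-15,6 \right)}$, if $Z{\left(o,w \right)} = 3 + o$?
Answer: $2700$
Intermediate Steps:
$- 225 Z{\left(-15,6 \right)} = - 225 \left(3 - 15\right) = \left(-225\right) \left(-12\right) = 2700$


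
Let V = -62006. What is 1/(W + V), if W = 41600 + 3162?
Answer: -1/17244 ≈ -5.7991e-5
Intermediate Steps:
W = 44762
1/(W + V) = 1/(44762 - 62006) = 1/(-17244) = -1/17244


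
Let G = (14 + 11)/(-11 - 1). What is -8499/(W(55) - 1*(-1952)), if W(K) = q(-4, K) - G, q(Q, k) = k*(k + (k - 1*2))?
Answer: -101988/94729 ≈ -1.0766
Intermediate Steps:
q(Q, k) = k*(-2 + 2*k) (q(Q, k) = k*(k + (k - 2)) = k*(k + (-2 + k)) = k*(-2 + 2*k))
G = -25/12 (G = 25/(-12) = 25*(-1/12) = -25/12 ≈ -2.0833)
W(K) = 25/12 + 2*K*(-1 + K) (W(K) = 2*K*(-1 + K) - 1*(-25/12) = 2*K*(-1 + K) + 25/12 = 25/12 + 2*K*(-1 + K))
-8499/(W(55) - 1*(-1952)) = -8499/((25/12 + 2*55*(-1 + 55)) - 1*(-1952)) = -8499/((25/12 + 2*55*54) + 1952) = -8499/((25/12 + 5940) + 1952) = -8499/(71305/12 + 1952) = -8499/94729/12 = -8499*12/94729 = -101988/94729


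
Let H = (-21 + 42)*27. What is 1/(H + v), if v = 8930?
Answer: 1/9497 ≈ 0.00010530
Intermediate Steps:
H = 567 (H = 21*27 = 567)
1/(H + v) = 1/(567 + 8930) = 1/9497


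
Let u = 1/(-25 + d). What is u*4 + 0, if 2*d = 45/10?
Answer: -16/91 ≈ -0.17582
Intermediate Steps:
d = 9/4 (d = (45/10)/2 = (45*(⅒))/2 = (½)*(9/2) = 9/4 ≈ 2.2500)
u = -4/91 (u = 1/(-25 + 9/4) = 1/(-91/4) = -4/91 ≈ -0.043956)
u*4 + 0 = -4/91*4 + 0 = -16/91 + 0 = -16/91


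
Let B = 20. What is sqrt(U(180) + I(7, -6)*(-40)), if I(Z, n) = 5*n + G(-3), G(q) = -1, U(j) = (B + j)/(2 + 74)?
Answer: sqrt(448590)/19 ≈ 35.251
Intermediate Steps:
U(j) = 5/19 + j/76 (U(j) = (20 + j)/(2 + 74) = (20 + j)/76 = (20 + j)*(1/76) = 5/19 + j/76)
I(Z, n) = -1 + 5*n (I(Z, n) = 5*n - 1 = -1 + 5*n)
sqrt(U(180) + I(7, -6)*(-40)) = sqrt((5/19 + (1/76)*180) + (-1 + 5*(-6))*(-40)) = sqrt((5/19 + 45/19) + (-1 - 30)*(-40)) = sqrt(50/19 - 31*(-40)) = sqrt(50/19 + 1240) = sqrt(23610/19) = sqrt(448590)/19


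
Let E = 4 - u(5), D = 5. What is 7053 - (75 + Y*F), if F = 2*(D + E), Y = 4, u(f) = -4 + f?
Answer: 6914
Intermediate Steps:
E = 3 (E = 4 - (-4 + 5) = 4 - 1*1 = 4 - 1 = 3)
F = 16 (F = 2*(5 + 3) = 2*8 = 16)
7053 - (75 + Y*F) = 7053 - (75 + 4*16) = 7053 - (75 + 64) = 7053 - 1*139 = 7053 - 139 = 6914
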